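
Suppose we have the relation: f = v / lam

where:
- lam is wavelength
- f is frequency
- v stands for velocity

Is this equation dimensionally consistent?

Yes

lam (wavelength) has dimensions [L].
f (frequency) has dimensions [T^-1].
v (velocity) has dimensions [L T^-1].

Left side: [T^-1]
Right side: [T^-1]

Both sides have the same dimensions, so the equation is dimensionally consistent.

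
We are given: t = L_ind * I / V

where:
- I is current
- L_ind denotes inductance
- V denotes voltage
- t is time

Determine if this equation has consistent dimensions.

Yes

I (current) has dimensions [I].
L_ind (inductance) has dimensions [I^-2 L^2 M T^-2].
V (voltage) has dimensions [I^-1 L^2 M T^-3].
t (time) has dimensions [T].

Left side: [T]
Right side: [T]

Both sides have the same dimensions, so the equation is dimensionally consistent.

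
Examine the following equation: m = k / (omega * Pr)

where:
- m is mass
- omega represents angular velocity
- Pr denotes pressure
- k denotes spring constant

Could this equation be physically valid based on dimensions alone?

No

m (mass) has dimensions [M].
omega (angular velocity) has dimensions [T^-1].
Pr (pressure) has dimensions [L^-1 M T^-2].
k (spring constant) has dimensions [M T^-2].

Left side: [M]
Right side: [L T]

The two sides have different dimensions, so the equation is NOT dimensionally consistent.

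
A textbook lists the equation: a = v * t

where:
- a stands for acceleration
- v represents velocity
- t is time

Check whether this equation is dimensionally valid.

No

a (acceleration) has dimensions [L T^-2].
v (velocity) has dimensions [L T^-1].
t (time) has dimensions [T].

Left side: [L T^-2]
Right side: [L]

The two sides have different dimensions, so the equation is NOT dimensionally consistent.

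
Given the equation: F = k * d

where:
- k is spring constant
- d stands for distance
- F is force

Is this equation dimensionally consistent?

Yes

k (spring constant) has dimensions [M T^-2].
d (distance) has dimensions [L].
F (force) has dimensions [L M T^-2].

Left side: [L M T^-2]
Right side: [L M T^-2]

Both sides have the same dimensions, so the equation is dimensionally consistent.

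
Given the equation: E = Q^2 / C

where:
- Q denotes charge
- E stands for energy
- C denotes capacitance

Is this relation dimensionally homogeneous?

Yes

Q (charge) has dimensions [I T].
E (energy) has dimensions [L^2 M T^-2].
C (capacitance) has dimensions [I^2 L^-2 M^-1 T^4].

Left side: [L^2 M T^-2]
Right side: [L^2 M T^-2]

Both sides have the same dimensions, so the equation is dimensionally consistent.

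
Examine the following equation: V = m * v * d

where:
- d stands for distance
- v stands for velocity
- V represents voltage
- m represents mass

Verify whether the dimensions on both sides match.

No

d (distance) has dimensions [L].
v (velocity) has dimensions [L T^-1].
V (voltage) has dimensions [I^-1 L^2 M T^-3].
m (mass) has dimensions [M].

Left side: [I^-1 L^2 M T^-3]
Right side: [L^2 M T^-1]

The two sides have different dimensions, so the equation is NOT dimensionally consistent.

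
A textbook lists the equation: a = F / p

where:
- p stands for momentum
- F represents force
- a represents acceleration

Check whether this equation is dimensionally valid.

No

p (momentum) has dimensions [L M T^-1].
F (force) has dimensions [L M T^-2].
a (acceleration) has dimensions [L T^-2].

Left side: [L T^-2]
Right side: [T^-1]

The two sides have different dimensions, so the equation is NOT dimensionally consistent.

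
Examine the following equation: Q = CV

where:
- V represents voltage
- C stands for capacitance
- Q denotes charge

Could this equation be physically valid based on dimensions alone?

Yes

V (voltage) has dimensions [I^-1 L^2 M T^-3].
C (capacitance) has dimensions [I^2 L^-2 M^-1 T^4].
Q (charge) has dimensions [I T].

Left side: [I T]
Right side: [I T]

Both sides have the same dimensions, so the equation is dimensionally consistent.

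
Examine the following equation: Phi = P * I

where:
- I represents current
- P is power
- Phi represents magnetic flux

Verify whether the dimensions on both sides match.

No

I (current) has dimensions [I].
P (power) has dimensions [L^2 M T^-3].
Phi (magnetic flux) has dimensions [I^-1 L^2 M T^-2].

Left side: [I^-1 L^2 M T^-2]
Right side: [I L^2 M T^-3]

The two sides have different dimensions, so the equation is NOT dimensionally consistent.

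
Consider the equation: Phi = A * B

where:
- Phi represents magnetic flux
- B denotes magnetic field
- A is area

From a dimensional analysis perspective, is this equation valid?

Yes

Phi (magnetic flux) has dimensions [I^-1 L^2 M T^-2].
B (magnetic field) has dimensions [I^-1 M T^-2].
A (area) has dimensions [L^2].

Left side: [I^-1 L^2 M T^-2]
Right side: [I^-1 L^2 M T^-2]

Both sides have the same dimensions, so the equation is dimensionally consistent.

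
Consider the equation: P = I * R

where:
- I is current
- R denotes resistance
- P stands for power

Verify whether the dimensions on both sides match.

No

I (current) has dimensions [I].
R (resistance) has dimensions [I^-2 L^2 M T^-3].
P (power) has dimensions [L^2 M T^-3].

Left side: [L^2 M T^-3]
Right side: [I^-1 L^2 M T^-3]

The two sides have different dimensions, so the equation is NOT dimensionally consistent.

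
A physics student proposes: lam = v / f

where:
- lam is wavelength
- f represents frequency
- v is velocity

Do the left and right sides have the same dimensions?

Yes

lam (wavelength) has dimensions [L].
f (frequency) has dimensions [T^-1].
v (velocity) has dimensions [L T^-1].

Left side: [L]
Right side: [L]

Both sides have the same dimensions, so the equation is dimensionally consistent.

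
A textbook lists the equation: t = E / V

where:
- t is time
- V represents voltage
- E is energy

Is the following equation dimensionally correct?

No

t (time) has dimensions [T].
V (voltage) has dimensions [I^-1 L^2 M T^-3].
E (energy) has dimensions [L^2 M T^-2].

Left side: [T]
Right side: [I T]

The two sides have different dimensions, so the equation is NOT dimensionally consistent.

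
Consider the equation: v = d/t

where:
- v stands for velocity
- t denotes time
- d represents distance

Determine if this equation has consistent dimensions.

Yes

v (velocity) has dimensions [L T^-1].
t (time) has dimensions [T].
d (distance) has dimensions [L].

Left side: [L T^-1]
Right side: [L T^-1]

Both sides have the same dimensions, so the equation is dimensionally consistent.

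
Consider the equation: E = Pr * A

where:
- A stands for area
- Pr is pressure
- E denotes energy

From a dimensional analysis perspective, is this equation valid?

No

A (area) has dimensions [L^2].
Pr (pressure) has dimensions [L^-1 M T^-2].
E (energy) has dimensions [L^2 M T^-2].

Left side: [L^2 M T^-2]
Right side: [L M T^-2]

The two sides have different dimensions, so the equation is NOT dimensionally consistent.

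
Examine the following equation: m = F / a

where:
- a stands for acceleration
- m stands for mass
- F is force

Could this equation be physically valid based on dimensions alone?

Yes

a (acceleration) has dimensions [L T^-2].
m (mass) has dimensions [M].
F (force) has dimensions [L M T^-2].

Left side: [M]
Right side: [M]

Both sides have the same dimensions, so the equation is dimensionally consistent.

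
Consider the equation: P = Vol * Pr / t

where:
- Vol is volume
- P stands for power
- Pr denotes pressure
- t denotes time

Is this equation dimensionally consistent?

Yes

Vol (volume) has dimensions [L^3].
P (power) has dimensions [L^2 M T^-3].
Pr (pressure) has dimensions [L^-1 M T^-2].
t (time) has dimensions [T].

Left side: [L^2 M T^-3]
Right side: [L^2 M T^-3]

Both sides have the same dimensions, so the equation is dimensionally consistent.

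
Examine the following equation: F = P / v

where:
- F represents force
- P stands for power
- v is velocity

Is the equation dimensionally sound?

Yes

F (force) has dimensions [L M T^-2].
P (power) has dimensions [L^2 M T^-3].
v (velocity) has dimensions [L T^-1].

Left side: [L M T^-2]
Right side: [L M T^-2]

Both sides have the same dimensions, so the equation is dimensionally consistent.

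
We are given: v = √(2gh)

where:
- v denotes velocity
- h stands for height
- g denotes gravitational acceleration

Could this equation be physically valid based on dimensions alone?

Yes

v (velocity) has dimensions [L T^-1].
h (height) has dimensions [L].
g (gravitational acceleration) has dimensions [L T^-2].

Left side: [L T^-1]
Right side: [L T^-1]

Both sides have the same dimensions, so the equation is dimensionally consistent.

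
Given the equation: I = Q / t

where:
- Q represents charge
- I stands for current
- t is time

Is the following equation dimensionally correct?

Yes

Q (charge) has dimensions [I T].
I (current) has dimensions [I].
t (time) has dimensions [T].

Left side: [I]
Right side: [I]

Both sides have the same dimensions, so the equation is dimensionally consistent.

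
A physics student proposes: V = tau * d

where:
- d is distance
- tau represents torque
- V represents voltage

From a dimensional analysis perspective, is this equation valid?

No

d (distance) has dimensions [L].
tau (torque) has dimensions [L^2 M T^-2].
V (voltage) has dimensions [I^-1 L^2 M T^-3].

Left side: [I^-1 L^2 M T^-3]
Right side: [L^3 M T^-2]

The two sides have different dimensions, so the equation is NOT dimensionally consistent.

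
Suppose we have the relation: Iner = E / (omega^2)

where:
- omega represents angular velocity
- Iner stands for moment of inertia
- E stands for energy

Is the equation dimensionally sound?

Yes

omega (angular velocity) has dimensions [T^-1].
Iner (moment of inertia) has dimensions [L^2 M].
E (energy) has dimensions [L^2 M T^-2].

Left side: [L^2 M]
Right side: [L^2 M]

Both sides have the same dimensions, so the equation is dimensionally consistent.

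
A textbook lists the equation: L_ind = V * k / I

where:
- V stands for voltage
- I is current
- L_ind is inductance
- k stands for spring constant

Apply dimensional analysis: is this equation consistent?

No

V (voltage) has dimensions [I^-1 L^2 M T^-3].
I (current) has dimensions [I].
L_ind (inductance) has dimensions [I^-2 L^2 M T^-2].
k (spring constant) has dimensions [M T^-2].

Left side: [I^-2 L^2 M T^-2]
Right side: [I^-2 L^2 M^2 T^-5]

The two sides have different dimensions, so the equation is NOT dimensionally consistent.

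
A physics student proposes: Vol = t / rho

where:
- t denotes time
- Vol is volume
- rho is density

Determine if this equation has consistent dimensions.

No

t (time) has dimensions [T].
Vol (volume) has dimensions [L^3].
rho (density) has dimensions [L^-3 M].

Left side: [L^3]
Right side: [L^3 M^-1 T]

The two sides have different dimensions, so the equation is NOT dimensionally consistent.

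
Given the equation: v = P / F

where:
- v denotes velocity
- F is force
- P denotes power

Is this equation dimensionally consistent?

Yes

v (velocity) has dimensions [L T^-1].
F (force) has dimensions [L M T^-2].
P (power) has dimensions [L^2 M T^-3].

Left side: [L T^-1]
Right side: [L T^-1]

Both sides have the same dimensions, so the equation is dimensionally consistent.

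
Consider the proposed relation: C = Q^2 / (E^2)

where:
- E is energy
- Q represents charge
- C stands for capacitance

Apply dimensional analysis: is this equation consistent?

No

E (energy) has dimensions [L^2 M T^-2].
Q (charge) has dimensions [I T].
C (capacitance) has dimensions [I^2 L^-2 M^-1 T^4].

Left side: [I^2 L^-2 M^-1 T^4]
Right side: [I^2 L^-4 M^-2 T^6]

The two sides have different dimensions, so the equation is NOT dimensionally consistent.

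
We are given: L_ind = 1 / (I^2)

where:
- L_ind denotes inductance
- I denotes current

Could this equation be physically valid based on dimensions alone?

No

L_ind (inductance) has dimensions [I^-2 L^2 M T^-2].
I (current) has dimensions [I].

Left side: [I^-2 L^2 M T^-2]
Right side: [I^-2]

The two sides have different dimensions, so the equation is NOT dimensionally consistent.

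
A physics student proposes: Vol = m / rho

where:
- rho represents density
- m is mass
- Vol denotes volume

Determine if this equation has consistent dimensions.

Yes

rho (density) has dimensions [L^-3 M].
m (mass) has dimensions [M].
Vol (volume) has dimensions [L^3].

Left side: [L^3]
Right side: [L^3]

Both sides have the same dimensions, so the equation is dimensionally consistent.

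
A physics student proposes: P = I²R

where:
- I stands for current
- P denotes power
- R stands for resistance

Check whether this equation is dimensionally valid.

Yes

I (current) has dimensions [I].
P (power) has dimensions [L^2 M T^-3].
R (resistance) has dimensions [I^-2 L^2 M T^-3].

Left side: [L^2 M T^-3]
Right side: [L^2 M T^-3]

Both sides have the same dimensions, so the equation is dimensionally consistent.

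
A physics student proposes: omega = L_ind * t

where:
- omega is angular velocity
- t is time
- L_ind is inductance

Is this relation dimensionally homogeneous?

No

omega (angular velocity) has dimensions [T^-1].
t (time) has dimensions [T].
L_ind (inductance) has dimensions [I^-2 L^2 M T^-2].

Left side: [T^-1]
Right side: [I^-2 L^2 M T^-1]

The two sides have different dimensions, so the equation is NOT dimensionally consistent.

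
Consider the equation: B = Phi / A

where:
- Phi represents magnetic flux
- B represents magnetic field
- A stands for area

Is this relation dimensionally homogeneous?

Yes

Phi (magnetic flux) has dimensions [I^-1 L^2 M T^-2].
B (magnetic field) has dimensions [I^-1 M T^-2].
A (area) has dimensions [L^2].

Left side: [I^-1 M T^-2]
Right side: [I^-1 M T^-2]

Both sides have the same dimensions, so the equation is dimensionally consistent.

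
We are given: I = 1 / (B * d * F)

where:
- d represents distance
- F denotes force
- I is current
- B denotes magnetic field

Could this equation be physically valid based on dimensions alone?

No

d (distance) has dimensions [L].
F (force) has dimensions [L M T^-2].
I (current) has dimensions [I].
B (magnetic field) has dimensions [I^-1 M T^-2].

Left side: [I]
Right side: [I L^-2 M^-2 T^4]

The two sides have different dimensions, so the equation is NOT dimensionally consistent.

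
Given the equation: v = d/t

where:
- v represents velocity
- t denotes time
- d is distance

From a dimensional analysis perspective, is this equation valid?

Yes

v (velocity) has dimensions [L T^-1].
t (time) has dimensions [T].
d (distance) has dimensions [L].

Left side: [L T^-1]
Right side: [L T^-1]

Both sides have the same dimensions, so the equation is dimensionally consistent.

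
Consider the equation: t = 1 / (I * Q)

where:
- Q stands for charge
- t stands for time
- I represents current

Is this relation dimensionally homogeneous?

No

Q (charge) has dimensions [I T].
t (time) has dimensions [T].
I (current) has dimensions [I].

Left side: [T]
Right side: [I^-2 T^-1]

The two sides have different dimensions, so the equation is NOT dimensionally consistent.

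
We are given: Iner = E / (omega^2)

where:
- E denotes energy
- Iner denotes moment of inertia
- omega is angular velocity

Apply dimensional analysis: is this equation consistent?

Yes

E (energy) has dimensions [L^2 M T^-2].
Iner (moment of inertia) has dimensions [L^2 M].
omega (angular velocity) has dimensions [T^-1].

Left side: [L^2 M]
Right side: [L^2 M]

Both sides have the same dimensions, so the equation is dimensionally consistent.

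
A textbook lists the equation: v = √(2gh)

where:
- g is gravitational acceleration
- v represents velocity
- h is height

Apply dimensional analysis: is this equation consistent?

Yes

g (gravitational acceleration) has dimensions [L T^-2].
v (velocity) has dimensions [L T^-1].
h (height) has dimensions [L].

Left side: [L T^-1]
Right side: [L T^-1]

Both sides have the same dimensions, so the equation is dimensionally consistent.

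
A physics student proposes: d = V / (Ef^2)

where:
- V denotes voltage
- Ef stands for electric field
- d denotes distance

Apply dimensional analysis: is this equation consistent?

No

V (voltage) has dimensions [I^-1 L^2 M T^-3].
Ef (electric field) has dimensions [I^-1 L M T^-3].
d (distance) has dimensions [L].

Left side: [L]
Right side: [I M^-1 T^3]

The two sides have different dimensions, so the equation is NOT dimensionally consistent.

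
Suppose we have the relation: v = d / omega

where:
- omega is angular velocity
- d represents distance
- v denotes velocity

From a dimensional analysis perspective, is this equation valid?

No

omega (angular velocity) has dimensions [T^-1].
d (distance) has dimensions [L].
v (velocity) has dimensions [L T^-1].

Left side: [L T^-1]
Right side: [L T]

The two sides have different dimensions, so the equation is NOT dimensionally consistent.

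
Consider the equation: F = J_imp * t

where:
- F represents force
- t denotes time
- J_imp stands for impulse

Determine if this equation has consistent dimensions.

No

F (force) has dimensions [L M T^-2].
t (time) has dimensions [T].
J_imp (impulse) has dimensions [L M T^-1].

Left side: [L M T^-2]
Right side: [L M]

The two sides have different dimensions, so the equation is NOT dimensionally consistent.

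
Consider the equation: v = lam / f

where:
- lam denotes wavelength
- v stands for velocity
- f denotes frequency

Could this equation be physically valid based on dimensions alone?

No

lam (wavelength) has dimensions [L].
v (velocity) has dimensions [L T^-1].
f (frequency) has dimensions [T^-1].

Left side: [L T^-1]
Right side: [L T]

The two sides have different dimensions, so the equation is NOT dimensionally consistent.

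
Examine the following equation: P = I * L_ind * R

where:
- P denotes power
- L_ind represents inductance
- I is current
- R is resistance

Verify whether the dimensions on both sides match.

No

P (power) has dimensions [L^2 M T^-3].
L_ind (inductance) has dimensions [I^-2 L^2 M T^-2].
I (current) has dimensions [I].
R (resistance) has dimensions [I^-2 L^2 M T^-3].

Left side: [L^2 M T^-3]
Right side: [I^-3 L^4 M^2 T^-5]

The two sides have different dimensions, so the equation is NOT dimensionally consistent.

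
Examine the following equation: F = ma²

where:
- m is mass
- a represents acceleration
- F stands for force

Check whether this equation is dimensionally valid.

No

m (mass) has dimensions [M].
a (acceleration) has dimensions [L T^-2].
F (force) has dimensions [L M T^-2].

Left side: [L M T^-2]
Right side: [L^2 M T^-4]

The two sides have different dimensions, so the equation is NOT dimensionally consistent.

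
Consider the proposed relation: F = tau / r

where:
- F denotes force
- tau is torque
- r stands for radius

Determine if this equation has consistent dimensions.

Yes

F (force) has dimensions [L M T^-2].
tau (torque) has dimensions [L^2 M T^-2].
r (radius) has dimensions [L].

Left side: [L M T^-2]
Right side: [L M T^-2]

Both sides have the same dimensions, so the equation is dimensionally consistent.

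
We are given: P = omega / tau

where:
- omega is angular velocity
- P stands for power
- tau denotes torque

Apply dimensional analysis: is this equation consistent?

No

omega (angular velocity) has dimensions [T^-1].
P (power) has dimensions [L^2 M T^-3].
tau (torque) has dimensions [L^2 M T^-2].

Left side: [L^2 M T^-3]
Right side: [L^-2 M^-1 T]

The two sides have different dimensions, so the equation is NOT dimensionally consistent.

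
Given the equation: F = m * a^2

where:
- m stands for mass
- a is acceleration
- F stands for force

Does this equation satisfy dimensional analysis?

No

m (mass) has dimensions [M].
a (acceleration) has dimensions [L T^-2].
F (force) has dimensions [L M T^-2].

Left side: [L M T^-2]
Right side: [L^2 M T^-4]

The two sides have different dimensions, so the equation is NOT dimensionally consistent.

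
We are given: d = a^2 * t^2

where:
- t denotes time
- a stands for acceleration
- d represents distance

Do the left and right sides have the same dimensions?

No

t (time) has dimensions [T].
a (acceleration) has dimensions [L T^-2].
d (distance) has dimensions [L].

Left side: [L]
Right side: [L^2 T^-2]

The two sides have different dimensions, so the equation is NOT dimensionally consistent.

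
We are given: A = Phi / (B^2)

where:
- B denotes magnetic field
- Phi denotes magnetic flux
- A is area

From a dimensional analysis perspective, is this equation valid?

No

B (magnetic field) has dimensions [I^-1 M T^-2].
Phi (magnetic flux) has dimensions [I^-1 L^2 M T^-2].
A (area) has dimensions [L^2].

Left side: [L^2]
Right side: [I L^2 M^-1 T^2]

The two sides have different dimensions, so the equation is NOT dimensionally consistent.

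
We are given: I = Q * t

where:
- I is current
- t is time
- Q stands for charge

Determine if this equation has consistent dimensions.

No

I (current) has dimensions [I].
t (time) has dimensions [T].
Q (charge) has dimensions [I T].

Left side: [I]
Right side: [I T^2]

The two sides have different dimensions, so the equation is NOT dimensionally consistent.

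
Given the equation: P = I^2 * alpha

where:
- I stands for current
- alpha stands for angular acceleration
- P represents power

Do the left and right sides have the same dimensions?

No

I (current) has dimensions [I].
alpha (angular acceleration) has dimensions [T^-2].
P (power) has dimensions [L^2 M T^-3].

Left side: [L^2 M T^-3]
Right side: [I^2 T^-2]

The two sides have different dimensions, so the equation is NOT dimensionally consistent.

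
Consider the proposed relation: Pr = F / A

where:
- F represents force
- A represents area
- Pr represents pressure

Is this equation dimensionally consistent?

Yes

F (force) has dimensions [L M T^-2].
A (area) has dimensions [L^2].
Pr (pressure) has dimensions [L^-1 M T^-2].

Left side: [L^-1 M T^-2]
Right side: [L^-1 M T^-2]

Both sides have the same dimensions, so the equation is dimensionally consistent.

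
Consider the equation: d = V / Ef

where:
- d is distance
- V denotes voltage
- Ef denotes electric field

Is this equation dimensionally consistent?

Yes

d (distance) has dimensions [L].
V (voltage) has dimensions [I^-1 L^2 M T^-3].
Ef (electric field) has dimensions [I^-1 L M T^-3].

Left side: [L]
Right side: [L]

Both sides have the same dimensions, so the equation is dimensionally consistent.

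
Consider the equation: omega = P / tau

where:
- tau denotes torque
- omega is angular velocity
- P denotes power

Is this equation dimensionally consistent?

Yes

tau (torque) has dimensions [L^2 M T^-2].
omega (angular velocity) has dimensions [T^-1].
P (power) has dimensions [L^2 M T^-3].

Left side: [T^-1]
Right side: [T^-1]

Both sides have the same dimensions, so the equation is dimensionally consistent.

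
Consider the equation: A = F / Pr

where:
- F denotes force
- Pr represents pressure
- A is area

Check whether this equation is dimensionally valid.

Yes

F (force) has dimensions [L M T^-2].
Pr (pressure) has dimensions [L^-1 M T^-2].
A (area) has dimensions [L^2].

Left side: [L^2]
Right side: [L^2]

Both sides have the same dimensions, so the equation is dimensionally consistent.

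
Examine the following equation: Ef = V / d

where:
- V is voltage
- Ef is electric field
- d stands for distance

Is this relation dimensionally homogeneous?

Yes

V (voltage) has dimensions [I^-1 L^2 M T^-3].
Ef (electric field) has dimensions [I^-1 L M T^-3].
d (distance) has dimensions [L].

Left side: [I^-1 L M T^-3]
Right side: [I^-1 L M T^-3]

Both sides have the same dimensions, so the equation is dimensionally consistent.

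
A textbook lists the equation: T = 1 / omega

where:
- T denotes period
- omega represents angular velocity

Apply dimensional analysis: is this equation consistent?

Yes

T (period) has dimensions [T].
omega (angular velocity) has dimensions [T^-1].

Left side: [T]
Right side: [T]

Both sides have the same dimensions, so the equation is dimensionally consistent.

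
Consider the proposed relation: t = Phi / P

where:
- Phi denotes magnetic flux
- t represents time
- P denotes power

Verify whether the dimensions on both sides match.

No

Phi (magnetic flux) has dimensions [I^-1 L^2 M T^-2].
t (time) has dimensions [T].
P (power) has dimensions [L^2 M T^-3].

Left side: [T]
Right side: [I^-1 T]

The two sides have different dimensions, so the equation is NOT dimensionally consistent.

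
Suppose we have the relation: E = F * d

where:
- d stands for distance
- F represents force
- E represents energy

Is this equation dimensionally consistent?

Yes

d (distance) has dimensions [L].
F (force) has dimensions [L M T^-2].
E (energy) has dimensions [L^2 M T^-2].

Left side: [L^2 M T^-2]
Right side: [L^2 M T^-2]

Both sides have the same dimensions, so the equation is dimensionally consistent.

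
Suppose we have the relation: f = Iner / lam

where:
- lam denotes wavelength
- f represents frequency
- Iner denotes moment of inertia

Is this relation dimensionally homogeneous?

No

lam (wavelength) has dimensions [L].
f (frequency) has dimensions [T^-1].
Iner (moment of inertia) has dimensions [L^2 M].

Left side: [T^-1]
Right side: [L M]

The two sides have different dimensions, so the equation is NOT dimensionally consistent.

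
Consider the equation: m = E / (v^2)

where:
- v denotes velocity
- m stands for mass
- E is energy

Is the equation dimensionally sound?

Yes

v (velocity) has dimensions [L T^-1].
m (mass) has dimensions [M].
E (energy) has dimensions [L^2 M T^-2].

Left side: [M]
Right side: [M]

Both sides have the same dimensions, so the equation is dimensionally consistent.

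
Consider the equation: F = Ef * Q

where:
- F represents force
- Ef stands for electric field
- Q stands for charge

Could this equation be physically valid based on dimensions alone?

Yes

F (force) has dimensions [L M T^-2].
Ef (electric field) has dimensions [I^-1 L M T^-3].
Q (charge) has dimensions [I T].

Left side: [L M T^-2]
Right side: [L M T^-2]

Both sides have the same dimensions, so the equation is dimensionally consistent.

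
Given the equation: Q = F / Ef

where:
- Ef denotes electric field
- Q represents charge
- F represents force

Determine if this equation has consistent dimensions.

Yes

Ef (electric field) has dimensions [I^-1 L M T^-3].
Q (charge) has dimensions [I T].
F (force) has dimensions [L M T^-2].

Left side: [I T]
Right side: [I T]

Both sides have the same dimensions, so the equation is dimensionally consistent.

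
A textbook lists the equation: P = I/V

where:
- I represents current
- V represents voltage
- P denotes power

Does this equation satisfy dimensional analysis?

No

I (current) has dimensions [I].
V (voltage) has dimensions [I^-1 L^2 M T^-3].
P (power) has dimensions [L^2 M T^-3].

Left side: [L^2 M T^-3]
Right side: [I^2 L^-2 M^-1 T^3]

The two sides have different dimensions, so the equation is NOT dimensionally consistent.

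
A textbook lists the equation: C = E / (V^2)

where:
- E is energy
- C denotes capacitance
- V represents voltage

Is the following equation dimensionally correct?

Yes

E (energy) has dimensions [L^2 M T^-2].
C (capacitance) has dimensions [I^2 L^-2 M^-1 T^4].
V (voltage) has dimensions [I^-1 L^2 M T^-3].

Left side: [I^2 L^-2 M^-1 T^4]
Right side: [I^2 L^-2 M^-1 T^4]

Both sides have the same dimensions, so the equation is dimensionally consistent.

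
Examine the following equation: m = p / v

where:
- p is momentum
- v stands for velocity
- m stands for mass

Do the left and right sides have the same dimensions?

Yes

p (momentum) has dimensions [L M T^-1].
v (velocity) has dimensions [L T^-1].
m (mass) has dimensions [M].

Left side: [M]
Right side: [M]

Both sides have the same dimensions, so the equation is dimensionally consistent.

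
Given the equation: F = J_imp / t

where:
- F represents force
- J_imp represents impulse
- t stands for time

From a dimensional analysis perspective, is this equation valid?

Yes

F (force) has dimensions [L M T^-2].
J_imp (impulse) has dimensions [L M T^-1].
t (time) has dimensions [T].

Left side: [L M T^-2]
Right side: [L M T^-2]

Both sides have the same dimensions, so the equation is dimensionally consistent.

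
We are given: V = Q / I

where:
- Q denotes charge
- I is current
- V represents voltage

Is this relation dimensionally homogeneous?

No

Q (charge) has dimensions [I T].
I (current) has dimensions [I].
V (voltage) has dimensions [I^-1 L^2 M T^-3].

Left side: [I^-1 L^2 M T^-3]
Right side: [T]

The two sides have different dimensions, so the equation is NOT dimensionally consistent.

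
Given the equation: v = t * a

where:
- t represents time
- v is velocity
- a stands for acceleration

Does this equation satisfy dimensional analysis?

Yes

t (time) has dimensions [T].
v (velocity) has dimensions [L T^-1].
a (acceleration) has dimensions [L T^-2].

Left side: [L T^-1]
Right side: [L T^-1]

Both sides have the same dimensions, so the equation is dimensionally consistent.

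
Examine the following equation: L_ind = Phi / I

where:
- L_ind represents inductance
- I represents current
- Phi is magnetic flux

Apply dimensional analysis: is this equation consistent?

Yes

L_ind (inductance) has dimensions [I^-2 L^2 M T^-2].
I (current) has dimensions [I].
Phi (magnetic flux) has dimensions [I^-1 L^2 M T^-2].

Left side: [I^-2 L^2 M T^-2]
Right side: [I^-2 L^2 M T^-2]

Both sides have the same dimensions, so the equation is dimensionally consistent.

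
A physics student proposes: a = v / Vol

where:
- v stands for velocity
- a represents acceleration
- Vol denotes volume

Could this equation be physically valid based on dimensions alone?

No

v (velocity) has dimensions [L T^-1].
a (acceleration) has dimensions [L T^-2].
Vol (volume) has dimensions [L^3].

Left side: [L T^-2]
Right side: [L^-2 T^-1]

The two sides have different dimensions, so the equation is NOT dimensionally consistent.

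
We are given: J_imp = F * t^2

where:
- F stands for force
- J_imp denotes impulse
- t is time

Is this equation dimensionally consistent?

No

F (force) has dimensions [L M T^-2].
J_imp (impulse) has dimensions [L M T^-1].
t (time) has dimensions [T].

Left side: [L M T^-1]
Right side: [L M]

The two sides have different dimensions, so the equation is NOT dimensionally consistent.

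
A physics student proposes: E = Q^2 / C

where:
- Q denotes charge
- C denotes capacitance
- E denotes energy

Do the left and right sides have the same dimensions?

Yes

Q (charge) has dimensions [I T].
C (capacitance) has dimensions [I^2 L^-2 M^-1 T^4].
E (energy) has dimensions [L^2 M T^-2].

Left side: [L^2 M T^-2]
Right side: [L^2 M T^-2]

Both sides have the same dimensions, so the equation is dimensionally consistent.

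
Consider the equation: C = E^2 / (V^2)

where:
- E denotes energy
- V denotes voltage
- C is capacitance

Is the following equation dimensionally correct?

No

E (energy) has dimensions [L^2 M T^-2].
V (voltage) has dimensions [I^-1 L^2 M T^-3].
C (capacitance) has dimensions [I^2 L^-2 M^-1 T^4].

Left side: [I^2 L^-2 M^-1 T^4]
Right side: [I^2 T^2]

The two sides have different dimensions, so the equation is NOT dimensionally consistent.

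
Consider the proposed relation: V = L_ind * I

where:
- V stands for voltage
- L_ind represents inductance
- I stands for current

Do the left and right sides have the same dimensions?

No

V (voltage) has dimensions [I^-1 L^2 M T^-3].
L_ind (inductance) has dimensions [I^-2 L^2 M T^-2].
I (current) has dimensions [I].

Left side: [I^-1 L^2 M T^-3]
Right side: [I^-1 L^2 M T^-2]

The two sides have different dimensions, so the equation is NOT dimensionally consistent.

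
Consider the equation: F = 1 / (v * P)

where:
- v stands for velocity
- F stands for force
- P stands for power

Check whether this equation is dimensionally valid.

No

v (velocity) has dimensions [L T^-1].
F (force) has dimensions [L M T^-2].
P (power) has dimensions [L^2 M T^-3].

Left side: [L M T^-2]
Right side: [L^-3 M^-1 T^4]

The two sides have different dimensions, so the equation is NOT dimensionally consistent.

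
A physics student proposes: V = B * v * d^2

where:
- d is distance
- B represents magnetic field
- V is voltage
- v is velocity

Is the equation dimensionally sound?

No

d (distance) has dimensions [L].
B (magnetic field) has dimensions [I^-1 M T^-2].
V (voltage) has dimensions [I^-1 L^2 M T^-3].
v (velocity) has dimensions [L T^-1].

Left side: [I^-1 L^2 M T^-3]
Right side: [I^-1 L^3 M T^-3]

The two sides have different dimensions, so the equation is NOT dimensionally consistent.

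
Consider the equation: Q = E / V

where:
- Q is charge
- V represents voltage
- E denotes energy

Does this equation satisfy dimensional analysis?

Yes

Q (charge) has dimensions [I T].
V (voltage) has dimensions [I^-1 L^2 M T^-3].
E (energy) has dimensions [L^2 M T^-2].

Left side: [I T]
Right side: [I T]

Both sides have the same dimensions, so the equation is dimensionally consistent.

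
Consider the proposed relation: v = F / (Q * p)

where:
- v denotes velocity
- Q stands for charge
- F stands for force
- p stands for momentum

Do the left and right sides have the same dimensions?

No

v (velocity) has dimensions [L T^-1].
Q (charge) has dimensions [I T].
F (force) has dimensions [L M T^-2].
p (momentum) has dimensions [L M T^-1].

Left side: [L T^-1]
Right side: [I^-1 T^-2]

The two sides have different dimensions, so the equation is NOT dimensionally consistent.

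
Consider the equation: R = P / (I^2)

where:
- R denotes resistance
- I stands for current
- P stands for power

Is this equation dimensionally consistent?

Yes

R (resistance) has dimensions [I^-2 L^2 M T^-3].
I (current) has dimensions [I].
P (power) has dimensions [L^2 M T^-3].

Left side: [I^-2 L^2 M T^-3]
Right side: [I^-2 L^2 M T^-3]

Both sides have the same dimensions, so the equation is dimensionally consistent.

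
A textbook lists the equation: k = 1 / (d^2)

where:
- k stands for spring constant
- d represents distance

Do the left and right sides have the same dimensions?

No

k (spring constant) has dimensions [M T^-2].
d (distance) has dimensions [L].

Left side: [M T^-2]
Right side: [L^-2]

The two sides have different dimensions, so the equation is NOT dimensionally consistent.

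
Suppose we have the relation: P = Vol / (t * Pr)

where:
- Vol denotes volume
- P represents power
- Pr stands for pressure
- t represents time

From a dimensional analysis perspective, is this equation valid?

No

Vol (volume) has dimensions [L^3].
P (power) has dimensions [L^2 M T^-3].
Pr (pressure) has dimensions [L^-1 M T^-2].
t (time) has dimensions [T].

Left side: [L^2 M T^-3]
Right side: [L^4 M^-1 T]

The two sides have different dimensions, so the equation is NOT dimensionally consistent.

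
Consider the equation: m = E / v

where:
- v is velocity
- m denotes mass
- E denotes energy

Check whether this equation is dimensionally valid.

No

v (velocity) has dimensions [L T^-1].
m (mass) has dimensions [M].
E (energy) has dimensions [L^2 M T^-2].

Left side: [M]
Right side: [L M T^-1]

The two sides have different dimensions, so the equation is NOT dimensionally consistent.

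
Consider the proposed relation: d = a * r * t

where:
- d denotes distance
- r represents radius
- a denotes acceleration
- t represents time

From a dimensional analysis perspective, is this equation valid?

No

d (distance) has dimensions [L].
r (radius) has dimensions [L].
a (acceleration) has dimensions [L T^-2].
t (time) has dimensions [T].

Left side: [L]
Right side: [L^2 T^-1]

The two sides have different dimensions, so the equation is NOT dimensionally consistent.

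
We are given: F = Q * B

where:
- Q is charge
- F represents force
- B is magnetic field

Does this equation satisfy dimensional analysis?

No

Q (charge) has dimensions [I T].
F (force) has dimensions [L M T^-2].
B (magnetic field) has dimensions [I^-1 M T^-2].

Left side: [L M T^-2]
Right side: [M T^-1]

The two sides have different dimensions, so the equation is NOT dimensionally consistent.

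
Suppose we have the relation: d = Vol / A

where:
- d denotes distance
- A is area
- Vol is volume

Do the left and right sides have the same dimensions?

Yes

d (distance) has dimensions [L].
A (area) has dimensions [L^2].
Vol (volume) has dimensions [L^3].

Left side: [L]
Right side: [L]

Both sides have the same dimensions, so the equation is dimensionally consistent.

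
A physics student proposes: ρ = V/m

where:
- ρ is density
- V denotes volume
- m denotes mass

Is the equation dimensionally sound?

No

ρ (density) has dimensions [L^-3 M].
V (volume) has dimensions [L^3].
m (mass) has dimensions [M].

Left side: [L^-3 M]
Right side: [L^3 M^-1]

The two sides have different dimensions, so the equation is NOT dimensionally consistent.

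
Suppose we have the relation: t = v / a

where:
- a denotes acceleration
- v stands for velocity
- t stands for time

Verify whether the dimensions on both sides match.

Yes

a (acceleration) has dimensions [L T^-2].
v (velocity) has dimensions [L T^-1].
t (time) has dimensions [T].

Left side: [T]
Right side: [T]

Both sides have the same dimensions, so the equation is dimensionally consistent.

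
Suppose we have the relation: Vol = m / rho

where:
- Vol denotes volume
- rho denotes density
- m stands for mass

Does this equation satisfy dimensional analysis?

Yes

Vol (volume) has dimensions [L^3].
rho (density) has dimensions [L^-3 M].
m (mass) has dimensions [M].

Left side: [L^3]
Right side: [L^3]

Both sides have the same dimensions, so the equation is dimensionally consistent.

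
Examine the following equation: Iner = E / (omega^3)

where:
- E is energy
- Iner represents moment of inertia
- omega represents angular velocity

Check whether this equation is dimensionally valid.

No

E (energy) has dimensions [L^2 M T^-2].
Iner (moment of inertia) has dimensions [L^2 M].
omega (angular velocity) has dimensions [T^-1].

Left side: [L^2 M]
Right side: [L^2 M T]

The two sides have different dimensions, so the equation is NOT dimensionally consistent.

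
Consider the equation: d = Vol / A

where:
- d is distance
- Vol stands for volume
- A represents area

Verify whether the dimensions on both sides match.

Yes

d (distance) has dimensions [L].
Vol (volume) has dimensions [L^3].
A (area) has dimensions [L^2].

Left side: [L]
Right side: [L]

Both sides have the same dimensions, so the equation is dimensionally consistent.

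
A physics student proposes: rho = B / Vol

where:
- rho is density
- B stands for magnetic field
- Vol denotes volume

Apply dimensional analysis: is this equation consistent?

No

rho (density) has dimensions [L^-3 M].
B (magnetic field) has dimensions [I^-1 M T^-2].
Vol (volume) has dimensions [L^3].

Left side: [L^-3 M]
Right side: [I^-1 L^-3 M T^-2]

The two sides have different dimensions, so the equation is NOT dimensionally consistent.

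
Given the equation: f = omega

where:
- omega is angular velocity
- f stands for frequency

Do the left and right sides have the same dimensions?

Yes

omega (angular velocity) has dimensions [T^-1].
f (frequency) has dimensions [T^-1].

Left side: [T^-1]
Right side: [T^-1]

Both sides have the same dimensions, so the equation is dimensionally consistent.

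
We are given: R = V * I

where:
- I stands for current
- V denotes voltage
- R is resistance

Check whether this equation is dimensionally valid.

No

I (current) has dimensions [I].
V (voltage) has dimensions [I^-1 L^2 M T^-3].
R (resistance) has dimensions [I^-2 L^2 M T^-3].

Left side: [I^-2 L^2 M T^-3]
Right side: [L^2 M T^-3]

The two sides have different dimensions, so the equation is NOT dimensionally consistent.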